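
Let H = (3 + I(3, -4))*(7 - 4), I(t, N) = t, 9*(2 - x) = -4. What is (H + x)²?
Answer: 33856/81 ≈ 417.98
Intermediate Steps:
x = 22/9 (x = 2 - ⅑*(-4) = 2 + 4/9 = 22/9 ≈ 2.4444)
H = 18 (H = (3 + 3)*(7 - 4) = 6*3 = 18)
(H + x)² = (18 + 22/9)² = (184/9)² = 33856/81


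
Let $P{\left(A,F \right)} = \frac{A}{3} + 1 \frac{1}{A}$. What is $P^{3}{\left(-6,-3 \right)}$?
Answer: $- \frac{2197}{216} \approx -10.171$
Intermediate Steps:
$P{\left(A,F \right)} = \frac{1}{A} + \frac{A}{3}$ ($P{\left(A,F \right)} = A \frac{1}{3} + \frac{1}{A} = \frac{A}{3} + \frac{1}{A} = \frac{1}{A} + \frac{A}{3}$)
$P^{3}{\left(-6,-3 \right)} = \left(\frac{1}{-6} + \frac{1}{3} \left(-6\right)\right)^{3} = \left(- \frac{1}{6} - 2\right)^{3} = \left(- \frac{13}{6}\right)^{3} = - \frac{2197}{216}$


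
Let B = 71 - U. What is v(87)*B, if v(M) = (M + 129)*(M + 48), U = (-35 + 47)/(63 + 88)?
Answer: 312274440/151 ≈ 2.0680e+6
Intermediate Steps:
U = 12/151 ≈ 0.079470
B = 10709/151 (B = 71 - 1*12/151 = 71 - 12/151 = 10709/151 ≈ 70.921)
v(M) = (48 + M)*(129 + M) (v(M) = (129 + M)*(48 + M) = (48 + M)*(129 + M))
v(87)*B = (6192 + 87² + 177*87)*(10709/151) = (6192 + 7569 + 15399)*(10709/151) = 29160*(10709/151) = 312274440/151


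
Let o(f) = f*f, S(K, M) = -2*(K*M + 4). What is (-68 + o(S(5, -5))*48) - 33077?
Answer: 51527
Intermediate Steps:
S(K, M) = -8 - 2*K*M (S(K, M) = -2*(4 + K*M) = -8 - 2*K*M)
o(f) = f²
(-68 + o(S(5, -5))*48) - 33077 = (-68 + (-8 - 2*5*(-5))²*48) - 33077 = (-68 + (-8 + 50)²*48) - 33077 = (-68 + 42²*48) - 33077 = (-68 + 1764*48) - 33077 = (-68 + 84672) - 33077 = 84604 - 33077 = 51527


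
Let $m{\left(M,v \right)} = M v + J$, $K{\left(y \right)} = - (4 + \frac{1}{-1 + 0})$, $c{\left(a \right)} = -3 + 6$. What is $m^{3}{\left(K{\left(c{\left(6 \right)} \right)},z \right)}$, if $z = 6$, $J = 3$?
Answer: $-3375$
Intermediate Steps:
$c{\left(a \right)} = 3$
$K{\left(y \right)} = -3$ ($K{\left(y \right)} = - (4 + \frac{1}{-1}) = - (4 - 1) = \left(-1\right) 3 = -3$)
$m{\left(M,v \right)} = 3 + M v$ ($m{\left(M,v \right)} = M v + 3 = 3 + M v$)
$m^{3}{\left(K{\left(c{\left(6 \right)} \right)},z \right)} = \left(3 - 18\right)^{3} = \left(-15\right)^{3} = -3375$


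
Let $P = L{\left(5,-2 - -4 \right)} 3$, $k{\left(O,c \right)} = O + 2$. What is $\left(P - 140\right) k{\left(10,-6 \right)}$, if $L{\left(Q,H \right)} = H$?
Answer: $-1608$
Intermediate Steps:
$k{\left(O,c \right)} = 2 + O$
$P = 6$ ($P = \left(-2 - -4\right) 3 = \left(-2 + 4\right) 3 = 2 \cdot 3 = 6$)
$\left(P - 140\right) k{\left(10,-6 \right)} = \left(6 - 140\right) \left(2 + 10\right) = \left(-134\right) 12 = -1608$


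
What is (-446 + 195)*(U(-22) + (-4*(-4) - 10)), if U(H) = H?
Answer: 4016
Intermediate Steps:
(-446 + 195)*(U(-22) + (-4*(-4) - 10)) = (-446 + 195)*(-22 + (-4*(-4) - 10)) = -251*(-22 + (16 - 10)) = -251*(-22 + 6) = -251*(-16) = 4016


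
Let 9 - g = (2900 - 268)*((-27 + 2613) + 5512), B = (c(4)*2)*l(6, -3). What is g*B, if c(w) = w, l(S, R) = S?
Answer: -1023068496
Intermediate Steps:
B = 48 (B = (4*2)*6 = 8*6 = 48)
g = -21313927 (g = 9 - (2900 - 268)*((-27 + 2613) + 5512) = 9 - 2632*(2586 + 5512) = 9 - 2632*8098 = 9 - 1*21313936 = 9 - 21313936 = -21313927)
g*B = -21313927*48 = -1023068496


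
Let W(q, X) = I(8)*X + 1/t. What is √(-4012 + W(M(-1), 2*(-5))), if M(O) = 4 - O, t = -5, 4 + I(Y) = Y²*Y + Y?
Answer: I*√229305/5 ≈ 95.772*I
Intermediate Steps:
I(Y) = -4 + Y + Y³ (I(Y) = -4 + (Y²*Y + Y) = -4 + (Y³ + Y) = -4 + (Y + Y³) = -4 + Y + Y³)
W(q, X) = -⅕ + 516*X (W(q, X) = (-4 + 8 + 8³)*X + 1/(-5) = (-4 + 8 + 512)*X - ⅕ = 516*X - ⅕ = -⅕ + 516*X)
√(-4012 + W(M(-1), 2*(-5))) = √(-4012 + (-⅕ + 516*(2*(-5)))) = √(-4012 + (-⅕ + 516*(-10))) = √(-4012 + (-⅕ - 5160)) = √(-4012 - 25801/5) = √(-45861/5) = I*√229305/5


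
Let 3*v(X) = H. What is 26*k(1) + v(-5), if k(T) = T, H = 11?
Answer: 89/3 ≈ 29.667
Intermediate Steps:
v(X) = 11/3 (v(X) = (⅓)*11 = 11/3)
26*k(1) + v(-5) = 26*1 + 11/3 = 26 + 11/3 = 89/3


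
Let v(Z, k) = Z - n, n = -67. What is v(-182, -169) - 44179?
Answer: -44294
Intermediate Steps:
v(Z, k) = 67 + Z (v(Z, k) = Z - 1*(-67) = Z + 67 = 67 + Z)
v(-182, -169) - 44179 = (67 - 182) - 44179 = -115 - 44179 = -44294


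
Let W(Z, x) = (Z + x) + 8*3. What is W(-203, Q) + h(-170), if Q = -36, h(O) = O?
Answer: -385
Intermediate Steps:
W(Z, x) = 24 + Z + x (W(Z, x) = (Z + x) + 24 = 24 + Z + x)
W(-203, Q) + h(-170) = (24 - 203 - 36) - 170 = -215 - 170 = -385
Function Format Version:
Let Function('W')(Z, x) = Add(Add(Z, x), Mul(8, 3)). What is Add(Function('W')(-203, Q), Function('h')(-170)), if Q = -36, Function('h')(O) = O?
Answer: -385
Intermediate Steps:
Function('W')(Z, x) = Add(24, Z, x) (Function('W')(Z, x) = Add(Add(Z, x), 24) = Add(24, Z, x))
Add(Function('W')(-203, Q), Function('h')(-170)) = Add(Add(24, -203, -36), -170) = Add(-215, -170) = -385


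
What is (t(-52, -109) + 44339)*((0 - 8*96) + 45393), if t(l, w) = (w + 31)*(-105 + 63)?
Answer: 2124819375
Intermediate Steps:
t(l, w) = -1302 - 42*w (t(l, w) = (31 + w)*(-42) = -1302 - 42*w)
(t(-52, -109) + 44339)*((0 - 8*96) + 45393) = ((-1302 - 42*(-109)) + 44339)*((0 - 8*96) + 45393) = ((-1302 + 4578) + 44339)*((0 - 768) + 45393) = (3276 + 44339)*(-768 + 45393) = 47615*44625 = 2124819375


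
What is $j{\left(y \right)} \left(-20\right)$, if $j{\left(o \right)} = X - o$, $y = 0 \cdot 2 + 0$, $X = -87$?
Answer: $1740$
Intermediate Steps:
$y = 0$ ($y = 0 + 0 = 0$)
$j{\left(o \right)} = -87 - o$
$j{\left(y \right)} \left(-20\right) = \left(-87 - 0\right) \left(-20\right) = \left(-87 + 0\right) \left(-20\right) = \left(-87\right) \left(-20\right) = 1740$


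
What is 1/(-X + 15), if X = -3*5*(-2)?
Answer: -1/15 ≈ -0.066667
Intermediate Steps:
X = 30 (X = -15*(-2) = 30)
1/(-X + 15) = 1/(-1*30 + 15) = 1/(-30 + 15) = 1/(-15) = -1/15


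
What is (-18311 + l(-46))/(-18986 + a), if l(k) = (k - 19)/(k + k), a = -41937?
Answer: 1684547/5604916 ≈ 0.30055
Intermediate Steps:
l(k) = (-19 + k)/(2*k) (l(k) = (-19 + k)/((2*k)) = (-19 + k)*(1/(2*k)) = (-19 + k)/(2*k))
(-18311 + l(-46))/(-18986 + a) = (-18311 + (½)*(-19 - 46)/(-46))/(-18986 - 41937) = (-18311 + (½)*(-1/46)*(-65))/(-60923) = (-18311 + 65/92)*(-1/60923) = -1684547/92*(-1/60923) = 1684547/5604916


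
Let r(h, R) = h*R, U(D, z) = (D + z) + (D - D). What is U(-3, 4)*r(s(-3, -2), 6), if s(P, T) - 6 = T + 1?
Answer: 30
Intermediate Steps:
s(P, T) = 7 + T (s(P, T) = 6 + (T + 1) = 6 + (1 + T) = 7 + T)
U(D, z) = D + z (U(D, z) = (D + z) + 0 = D + z)
r(h, R) = R*h
U(-3, 4)*r(s(-3, -2), 6) = (-3 + 4)*(6*(7 - 2)) = 1*(6*5) = 1*30 = 30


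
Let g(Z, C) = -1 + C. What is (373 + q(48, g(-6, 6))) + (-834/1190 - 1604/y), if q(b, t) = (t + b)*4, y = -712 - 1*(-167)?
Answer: 38085598/64855 ≈ 587.24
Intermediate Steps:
y = -545 (y = -712 + 167 = -545)
q(b, t) = 4*b + 4*t (q(b, t) = (b + t)*4 = 4*b + 4*t)
(373 + q(48, g(-6, 6))) + (-834/1190 - 1604/y) = (373 + (4*48 + 4*(-1 + 6))) + (-834/1190 - 1604/(-545)) = (373 + (192 + 4*5)) + (-834*1/1190 - 1604*(-1/545)) = (373 + (192 + 20)) + (-417/595 + 1604/545) = (373 + 212) + 145423/64855 = 585 + 145423/64855 = 38085598/64855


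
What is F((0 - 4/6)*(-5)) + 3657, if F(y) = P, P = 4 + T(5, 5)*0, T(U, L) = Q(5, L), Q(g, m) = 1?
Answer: 3661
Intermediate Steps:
T(U, L) = 1
P = 4 (P = 4 + 1*0 = 4 + 0 = 4)
F(y) = 4
F((0 - 4/6)*(-5)) + 3657 = 4 + 3657 = 3661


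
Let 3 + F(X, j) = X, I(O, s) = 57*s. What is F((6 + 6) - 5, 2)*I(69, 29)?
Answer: 6612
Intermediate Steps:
F(X, j) = -3 + X
F((6 + 6) - 5, 2)*I(69, 29) = (-3 + ((6 + 6) - 5))*(57*29) = (-3 + (12 - 5))*1653 = (-3 + 7)*1653 = 4*1653 = 6612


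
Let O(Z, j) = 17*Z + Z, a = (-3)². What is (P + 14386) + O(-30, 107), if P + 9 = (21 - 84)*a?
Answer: 13270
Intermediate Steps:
a = 9
P = -576 (P = -9 + (21 - 84)*9 = -9 - 63*9 = -9 - 567 = -576)
O(Z, j) = 18*Z
(P + 14386) + O(-30, 107) = (-576 + 14386) + 18*(-30) = 13810 - 540 = 13270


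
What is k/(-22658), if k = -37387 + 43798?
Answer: -6411/22658 ≈ -0.28295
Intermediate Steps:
k = 6411
k/(-22658) = 6411/(-22658) = 6411*(-1/22658) = -6411/22658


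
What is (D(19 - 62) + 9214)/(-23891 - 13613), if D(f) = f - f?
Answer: -4607/18752 ≈ -0.24568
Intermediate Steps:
D(f) = 0
(D(19 - 62) + 9214)/(-23891 - 13613) = (0 + 9214)/(-23891 - 13613) = 9214/(-37504) = 9214*(-1/37504) = -4607/18752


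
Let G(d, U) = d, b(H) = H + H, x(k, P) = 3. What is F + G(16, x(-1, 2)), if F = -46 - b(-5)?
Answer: -20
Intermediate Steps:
b(H) = 2*H
F = -36 (F = -46 - 2*(-5) = -46 - 1*(-10) = -46 + 10 = -36)
F + G(16, x(-1, 2)) = -36 + 16 = -20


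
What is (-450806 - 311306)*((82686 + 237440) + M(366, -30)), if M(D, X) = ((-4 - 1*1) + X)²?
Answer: -244905453312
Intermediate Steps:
M(D, X) = (-5 + X)² (M(D, X) = ((-4 - 1) + X)² = (-5 + X)²)
(-450806 - 311306)*((82686 + 237440) + M(366, -30)) = (-450806 - 311306)*((82686 + 237440) + (-5 - 30)²) = -762112*(320126 + (-35)²) = -762112*(320126 + 1225) = -762112*321351 = -244905453312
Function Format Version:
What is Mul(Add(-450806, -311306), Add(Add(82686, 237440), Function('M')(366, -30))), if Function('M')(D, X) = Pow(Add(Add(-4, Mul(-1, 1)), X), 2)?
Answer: -244905453312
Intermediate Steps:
Function('M')(D, X) = Pow(Add(-5, X), 2) (Function('M')(D, X) = Pow(Add(Add(-4, -1), X), 2) = Pow(Add(-5, X), 2))
Mul(Add(-450806, -311306), Add(Add(82686, 237440), Function('M')(366, -30))) = Mul(Add(-450806, -311306), Add(Add(82686, 237440), Pow(Add(-5, -30), 2))) = Mul(-762112, Add(320126, Pow(-35, 2))) = Mul(-762112, Add(320126, 1225)) = Mul(-762112, 321351) = -244905453312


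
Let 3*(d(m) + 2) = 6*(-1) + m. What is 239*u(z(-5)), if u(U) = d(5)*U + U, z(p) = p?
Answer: 4780/3 ≈ 1593.3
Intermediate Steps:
d(m) = -4 + m/3 (d(m) = -2 + (6*(-1) + m)/3 = -2 + (-6 + m)/3 = -2 + (-2 + m/3) = -4 + m/3)
u(U) = -4*U/3 (u(U) = (-4 + (⅓)*5)*U + U = (-4 + 5/3)*U + U = -7*U/3 + U = -4*U/3)
239*u(z(-5)) = 239*(-4/3*(-5)) = 239*(20/3) = 4780/3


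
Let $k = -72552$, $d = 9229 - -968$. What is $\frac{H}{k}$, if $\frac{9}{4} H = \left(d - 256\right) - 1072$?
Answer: $- \frac{8869}{163242} \approx -0.05433$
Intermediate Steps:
$d = 10197$ ($d = 9229 + 968 = 10197$)
$H = \frac{35476}{9}$ ($H = \frac{4 \left(\left(10197 - 256\right) - 1072\right)}{9} = \frac{4 \left(9941 - 1072\right)}{9} = \frac{4}{9} \cdot 8869 = \frac{35476}{9} \approx 3941.8$)
$\frac{H}{k} = \frac{35476}{9 \left(-72552\right)} = \frac{35476}{9} \left(- \frac{1}{72552}\right) = - \frac{8869}{163242}$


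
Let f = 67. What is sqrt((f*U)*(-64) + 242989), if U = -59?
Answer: 3*sqrt(55109) ≈ 704.26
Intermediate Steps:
sqrt((f*U)*(-64) + 242989) = sqrt((67*(-59))*(-64) + 242989) = sqrt(-3953*(-64) + 242989) = sqrt(252992 + 242989) = sqrt(495981) = 3*sqrt(55109)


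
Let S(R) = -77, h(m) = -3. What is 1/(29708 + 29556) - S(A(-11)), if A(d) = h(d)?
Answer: 4563329/59264 ≈ 77.000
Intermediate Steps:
A(d) = -3
1/(29708 + 29556) - S(A(-11)) = 1/(29708 + 29556) - 1*(-77) = 1/59264 + 77 = 4563329/59264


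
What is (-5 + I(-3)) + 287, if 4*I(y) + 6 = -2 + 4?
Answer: 281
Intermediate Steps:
I(y) = -1 (I(y) = -3/2 + (-2 + 4)/4 = -3/2 + (¼)*2 = -3/2 + ½ = -1)
(-5 + I(-3)) + 287 = (-5 - 1) + 287 = -6 + 287 = 281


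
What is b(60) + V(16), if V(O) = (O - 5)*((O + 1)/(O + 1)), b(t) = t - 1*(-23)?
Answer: 94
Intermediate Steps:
b(t) = 23 + t (b(t) = t + 23 = 23 + t)
V(O) = -5 + O (V(O) = (-5 + O)*((1 + O)/(1 + O)) = (-5 + O)*1 = -5 + O)
b(60) + V(16) = (23 + 60) + (-5 + 16) = 83 + 11 = 94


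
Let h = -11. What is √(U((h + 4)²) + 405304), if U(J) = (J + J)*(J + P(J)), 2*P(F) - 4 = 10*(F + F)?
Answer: √458322 ≈ 677.00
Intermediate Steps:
P(F) = 2 + 10*F (P(F) = 2 + (10*(F + F))/2 = 2 + (10*(2*F))/2 = 2 + (20*F)/2 = 2 + 10*F)
U(J) = 2*J*(2 + 11*J) (U(J) = (J + J)*(J + (2 + 10*J)) = (2*J)*(2 + 11*J) = 2*J*(2 + 11*J))
√(U((h + 4)²) + 405304) = √(2*(-11 + 4)²*(2 + 11*(-11 + 4)²) + 405304) = √(2*(-7)²*(2 + 11*(-7)²) + 405304) = √(2*49*(2 + 11*49) + 405304) = √(2*49*(2 + 539) + 405304) = √(2*49*541 + 405304) = √(53018 + 405304) = √458322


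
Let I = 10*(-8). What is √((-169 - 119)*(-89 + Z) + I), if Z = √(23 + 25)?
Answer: 4*√(1597 - 72*√3) ≈ 153.48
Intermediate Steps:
Z = 4*√3 (Z = √48 = 4*√3 ≈ 6.9282)
I = -80
√((-169 - 119)*(-89 + Z) + I) = √((-169 - 119)*(-89 + 4*√3) - 80) = √(-288*(-89 + 4*√3) - 80) = √((25632 - 1152*√3) - 80) = √(25552 - 1152*√3)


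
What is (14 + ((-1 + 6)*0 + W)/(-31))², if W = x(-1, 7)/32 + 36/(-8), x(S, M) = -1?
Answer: 196925089/984064 ≈ 200.11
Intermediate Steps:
W = -145/32 (W = -1/32 + 36/(-8) = -1*1/32 + 36*(-⅛) = -1/32 - 9/2 = -145/32 ≈ -4.5313)
(14 + ((-1 + 6)*0 + W)/(-31))² = (14 + ((-1 + 6)*0 - 145/32)/(-31))² = (14 + (5*0 - 145/32)*(-1/31))² = (14 + (0 - 145/32)*(-1/31))² = (14 - 145/32*(-1/31))² = (14 + 145/992)² = (14033/992)² = 196925089/984064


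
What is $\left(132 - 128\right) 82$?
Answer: $328$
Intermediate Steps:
$\left(132 - 128\right) 82 = 4 \cdot 82 = 328$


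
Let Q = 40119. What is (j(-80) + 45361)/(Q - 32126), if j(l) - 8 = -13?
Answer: 45356/7993 ≈ 5.6745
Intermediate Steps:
j(l) = -5 (j(l) = 8 - 13 = -5)
(j(-80) + 45361)/(Q - 32126) = (-5 + 45361)/(40119 - 32126) = 45356/7993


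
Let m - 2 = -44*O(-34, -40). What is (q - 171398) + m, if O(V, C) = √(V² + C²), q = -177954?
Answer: -349350 - 88*√689 ≈ -3.5166e+5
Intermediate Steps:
O(V, C) = √(C² + V²)
m = 2 - 88*√689 (m = 2 - 44*√((-40)² + (-34)²) = 2 - 44*√(1600 + 1156) = 2 - 88*√689 ≈ -2307.9)
(q - 171398) + m = (-177954 - 171398) + (2 - 88*√689) = -349352 + (2 - 88*√689) = -349350 - 88*√689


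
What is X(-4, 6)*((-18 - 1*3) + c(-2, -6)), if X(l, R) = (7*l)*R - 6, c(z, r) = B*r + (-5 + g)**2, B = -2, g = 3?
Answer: 870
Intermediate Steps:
c(z, r) = 4 - 2*r (c(z, r) = -2*r + (-5 + 3)**2 = -2*r + (-2)**2 = -2*r + 4 = 4 - 2*r)
X(l, R) = -6 + 7*R*l (X(l, R) = 7*R*l - 6 = -6 + 7*R*l)
X(-4, 6)*((-18 - 1*3) + c(-2, -6)) = (-6 + 7*6*(-4))*((-18 - 1*3) + (4 - 2*(-6))) = (-6 - 168)*((-18 - 3) + (4 + 12)) = -174*(-21 + 16) = -174*(-5) = 870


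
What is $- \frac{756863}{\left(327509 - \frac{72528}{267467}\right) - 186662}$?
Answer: $- \frac{202435876021}{37671852021} \approx -5.3737$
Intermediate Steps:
$- \frac{756863}{\left(327509 - \frac{72528}{267467}\right) - 186662} = - \frac{756863}{\frac{87597777175}{267467} - 186662} = - \frac{756863}{\frac{37671852021}{267467}} = \left(-756863\right) \frac{267467}{37671852021} = - \frac{202435876021}{37671852021}$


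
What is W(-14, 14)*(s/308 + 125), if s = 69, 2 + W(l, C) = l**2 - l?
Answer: 2005588/77 ≈ 26047.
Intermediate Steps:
W(l, C) = -2 + l**2 - l (W(l, C) = -2 + (l**2 - l) = -2 + l**2 - l)
W(-14, 14)*(s/308 + 125) = (-2 + (-14)**2 - 1*(-14))*(69/308 + 125) = (-2 + 196 + 14)*(69*(1/308) + 125) = 208*(69/308 + 125) = 208*(38569/308) = 2005588/77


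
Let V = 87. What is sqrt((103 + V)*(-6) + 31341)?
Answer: sqrt(30201) ≈ 173.78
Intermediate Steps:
sqrt((103 + V)*(-6) + 31341) = sqrt((103 + 87)*(-6) + 31341) = sqrt(190*(-6) + 31341) = sqrt(-1140 + 31341) = sqrt(30201)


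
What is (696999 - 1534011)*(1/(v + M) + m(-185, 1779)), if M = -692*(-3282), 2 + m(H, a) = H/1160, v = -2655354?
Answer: 6713165534471/3714030 ≈ 1.8075e+6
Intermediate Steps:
m(H, a) = -2 + H/1160
M = 2271144
(696999 - 1534011)*(1/(v + M) + m(-185, 1779)) = (696999 - 1534011)*(1/(-2655354 + 2271144) + (-2 + (1/1160)*(-185))) = -837012*(1/(-384210) + (-2 - 37/232)) = -837012*(-1/384210 - 501/232) = -837012*(-96244721/44568360) = 6713165534471/3714030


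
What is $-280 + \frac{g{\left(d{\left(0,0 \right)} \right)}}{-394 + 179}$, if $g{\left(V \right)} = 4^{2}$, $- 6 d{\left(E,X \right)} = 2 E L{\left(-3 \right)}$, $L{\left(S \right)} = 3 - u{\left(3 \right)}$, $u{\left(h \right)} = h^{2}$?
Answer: $- \frac{60216}{215} \approx -280.07$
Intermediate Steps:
$L{\left(S \right)} = -6$ ($L{\left(S \right)} = 3 - 3^{2} = 3 - 9 = -6$)
$d{\left(E,X \right)} = 2 E$ ($d{\left(E,X \right)} = - \frac{2 E \left(-6\right)}{6} = - \frac{\left(-12\right) E}{6} = 2 E$)
$g{\left(V \right)} = 16$
$-280 + \frac{g{\left(d{\left(0,0 \right)} \right)}}{-394 + 179} = -280 + \frac{16}{-394 + 179} = -280 + \frac{16}{-215} = -280 + 16 \left(- \frac{1}{215}\right) = -280 - \frac{16}{215} = - \frac{60216}{215}$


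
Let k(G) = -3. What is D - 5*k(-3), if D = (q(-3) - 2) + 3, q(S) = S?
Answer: 13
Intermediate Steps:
D = -2 (D = (-3 - 2) + 3 = -5 + 3 = -2)
D - 5*k(-3) = -2 - 5*(-3) = -2 + 15 = 13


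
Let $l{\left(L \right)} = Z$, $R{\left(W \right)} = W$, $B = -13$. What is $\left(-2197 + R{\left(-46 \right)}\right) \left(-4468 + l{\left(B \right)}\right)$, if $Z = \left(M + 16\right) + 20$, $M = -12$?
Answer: $9967892$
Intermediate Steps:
$Z = 24$ ($Z = \left(-12 + 16\right) + 20 = 4 + 20 = 24$)
$l{\left(L \right)} = 24$
$\left(-2197 + R{\left(-46 \right)}\right) \left(-4468 + l{\left(B \right)}\right) = \left(-2197 - 46\right) \left(-4468 + 24\right) = \left(-2243\right) \left(-4444\right) = 9967892$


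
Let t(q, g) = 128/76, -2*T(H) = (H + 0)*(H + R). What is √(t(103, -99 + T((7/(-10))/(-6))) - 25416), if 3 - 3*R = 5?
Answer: 2*I*√2293642/19 ≈ 159.42*I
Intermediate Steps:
R = -⅔ (R = 1 - ⅓*5 = 1 - 5/3 = -⅔ ≈ -0.66667)
T(H) = -H*(-⅔ + H)/2 (T(H) = -(H + 0)*(H - ⅔)/2 = -H*(-⅔ + H)/2)
t(q, g) = 32/19 (t(q, g) = 128*(1/76) = 32/19)
√(t(103, -99 + T((7/(-10))/(-6))) - 25416) = √(32/19 - 25416) = √(-482872/19) = 2*I*√2293642/19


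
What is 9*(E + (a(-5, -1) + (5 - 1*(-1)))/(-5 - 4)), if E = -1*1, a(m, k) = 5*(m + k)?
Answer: 15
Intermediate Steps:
a(m, k) = 5*k + 5*m (a(m, k) = 5*(k + m) = 5*k + 5*m)
E = -1
9*(E + (a(-5, -1) + (5 - 1*(-1)))/(-5 - 4)) = 9*(-1 + ((5*(-1) + 5*(-5)) + (5 - 1*(-1)))/(-5 - 4)) = 9*(-1 + ((-5 - 25) + (5 + 1))/(-9)) = 9*(-1 + (-30 + 6)*(-⅑)) = 9*(-1 - 24*(-⅑)) = 9*(-1 + 8/3) = 9*(5/3) = 15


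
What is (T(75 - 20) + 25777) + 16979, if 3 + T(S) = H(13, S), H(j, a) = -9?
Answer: 42744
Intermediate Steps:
T(S) = -12 (T(S) = -3 - 9 = -12)
(T(75 - 20) + 25777) + 16979 = (-12 + 25777) + 16979 = 25765 + 16979 = 42744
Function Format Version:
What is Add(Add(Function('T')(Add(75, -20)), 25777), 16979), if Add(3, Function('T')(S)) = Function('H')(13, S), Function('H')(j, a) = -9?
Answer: 42744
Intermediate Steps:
Function('T')(S) = -12 (Function('T')(S) = Add(-3, -9) = -12)
Add(Add(Function('T')(Add(75, -20)), 25777), 16979) = Add(Add(-12, 25777), 16979) = Add(25765, 16979) = 42744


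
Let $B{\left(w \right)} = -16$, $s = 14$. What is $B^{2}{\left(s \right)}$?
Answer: $256$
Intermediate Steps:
$B^{2}{\left(s \right)} = \left(-16\right)^{2} = 256$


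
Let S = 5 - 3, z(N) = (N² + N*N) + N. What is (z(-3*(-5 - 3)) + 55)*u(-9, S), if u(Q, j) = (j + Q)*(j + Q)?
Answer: 60319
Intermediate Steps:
z(N) = N + 2*N² (z(N) = (N² + N²) + N = 2*N² + N = N + 2*N²)
S = 2
u(Q, j) = (Q + j)² (u(Q, j) = (Q + j)*(Q + j) = (Q + j)²)
(z(-3*(-5 - 3)) + 55)*u(-9, S) = ((-3*(-5 - 3))*(1 + 2*(-3*(-5 - 3))) + 55)*(-9 + 2)² = ((-3*(-8))*(1 + 2*(-3*(-8))) + 55)*(-7)² = (24*(1 + 2*24) + 55)*49 = (24*(1 + 48) + 55)*49 = (24*49 + 55)*49 = (1176 + 55)*49 = 1231*49 = 60319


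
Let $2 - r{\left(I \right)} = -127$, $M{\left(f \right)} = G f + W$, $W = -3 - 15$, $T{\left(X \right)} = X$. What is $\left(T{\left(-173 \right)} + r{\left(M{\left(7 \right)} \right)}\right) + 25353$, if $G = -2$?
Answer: $25309$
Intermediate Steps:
$W = -18$ ($W = -3 - 15 = -18$)
$M{\left(f \right)} = -18 - 2 f$ ($M{\left(f \right)} = - 2 f - 18 = -18 - 2 f$)
$r{\left(I \right)} = 129$ ($r{\left(I \right)} = 2 - -127 = 2 + 127 = 129$)
$\left(T{\left(-173 \right)} + r{\left(M{\left(7 \right)} \right)}\right) + 25353 = \left(-173 + 129\right) + 25353 = -44 + 25353 = 25309$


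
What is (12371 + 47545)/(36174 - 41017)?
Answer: -59916/4843 ≈ -12.372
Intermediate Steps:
(12371 + 47545)/(36174 - 41017) = 59916/(-4843) = 59916*(-1/4843) = -59916/4843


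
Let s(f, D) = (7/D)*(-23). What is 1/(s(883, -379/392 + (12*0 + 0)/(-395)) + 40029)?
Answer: 379/15234103 ≈ 2.4878e-5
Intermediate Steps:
s(f, D) = -161/D
1/(s(883, -379/392 + (12*0 + 0)/(-395)) + 40029) = 1/(-161/(-379/392 + (12*0 + 0)/(-395)) + 40029) = 1/(-161/(-379*1/392 + (0 + 0)*(-1/395)) + 40029) = 1/(-161/(-379/392 + 0*(-1/395)) + 40029) = 1/(-161/(-379/392 + 0) + 40029) = 1/(-161/(-379/392) + 40029) = 1/(-161*(-392/379) + 40029) = 1/(63112/379 + 40029) = 1/(15234103/379) = 379/15234103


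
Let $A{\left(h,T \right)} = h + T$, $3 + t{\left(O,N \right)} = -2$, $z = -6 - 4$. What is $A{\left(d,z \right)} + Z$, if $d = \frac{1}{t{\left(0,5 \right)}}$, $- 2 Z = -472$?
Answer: $\frac{1129}{5} \approx 225.8$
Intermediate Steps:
$z = -10$
$t{\left(O,N \right)} = -5$ ($t{\left(O,N \right)} = -3 - 2 = -5$)
$Z = 236$ ($Z = \left(- \frac{1}{2}\right) \left(-472\right) = 236$)
$d = - \frac{1}{5}$ ($d = \frac{1}{-5} = - \frac{1}{5} \approx -0.2$)
$A{\left(h,T \right)} = T + h$
$A{\left(d,z \right)} + Z = \left(-10 - \frac{1}{5}\right) + 236 = - \frac{51}{5} + 236 = \frac{1129}{5}$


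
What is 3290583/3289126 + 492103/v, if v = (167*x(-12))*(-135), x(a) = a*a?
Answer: 4532111562931/5339040888240 ≈ 0.84886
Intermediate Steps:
x(a) = a²
v = -3246480 (v = (167*(-12)²)*(-135) = (167*144)*(-135) = 24048*(-135) = -3246480)
3290583/3289126 + 492103/v = 3290583/3289126 + 492103/(-3246480) = 3290583*(1/3289126) + 492103*(-1/3246480) = 3290583/3289126 - 492103/3246480 = 4532111562931/5339040888240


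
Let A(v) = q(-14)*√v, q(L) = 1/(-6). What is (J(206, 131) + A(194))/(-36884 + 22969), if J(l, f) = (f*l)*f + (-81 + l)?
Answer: -3535291/13915 + √194/83490 ≈ -254.06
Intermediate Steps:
q(L) = -⅙
J(l, f) = -81 + l + l*f² (J(l, f) = l*f² + (-81 + l) = -81 + l + l*f²)
A(v) = -√v/6
(J(206, 131) + A(194))/(-36884 + 22969) = ((-81 + 206 + 206*131²) - √194/6)/(-36884 + 22969) = ((-81 + 206 + 206*17161) - √194/6)/(-13915) = ((-81 + 206 + 3535166) - √194/6)*(-1/13915) = (3535291 - √194/6)*(-1/13915) = -3535291/13915 + √194/83490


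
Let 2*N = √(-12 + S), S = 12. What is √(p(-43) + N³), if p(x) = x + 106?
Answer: 3*√7 ≈ 7.9373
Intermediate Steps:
p(x) = 106 + x
N = 0 (N = √(-12 + 12)/2 = √0/2 = (½)*0 = 0)
√(p(-43) + N³) = √((106 - 43) + 0³) = √(63 + 0) = √63 = 3*√7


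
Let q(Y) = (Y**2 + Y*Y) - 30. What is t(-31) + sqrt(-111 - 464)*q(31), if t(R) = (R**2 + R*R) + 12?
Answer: 1934 + 9460*I*sqrt(23) ≈ 1934.0 + 45369.0*I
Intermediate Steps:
t(R) = 12 + 2*R**2 (t(R) = (R**2 + R**2) + 12 = 2*R**2 + 12 = 12 + 2*R**2)
q(Y) = -30 + 2*Y**2 (q(Y) = (Y**2 + Y**2) - 30 = 2*Y**2 - 30 = -30 + 2*Y**2)
t(-31) + sqrt(-111 - 464)*q(31) = (12 + 2*(-31)**2) + sqrt(-111 - 464)*(-30 + 2*31**2) = (12 + 2*961) + sqrt(-575)*(-30 + 2*961) = (12 + 1922) + (5*I*sqrt(23))*(-30 + 1922) = 1934 + (5*I*sqrt(23))*1892 = 1934 + 9460*I*sqrt(23)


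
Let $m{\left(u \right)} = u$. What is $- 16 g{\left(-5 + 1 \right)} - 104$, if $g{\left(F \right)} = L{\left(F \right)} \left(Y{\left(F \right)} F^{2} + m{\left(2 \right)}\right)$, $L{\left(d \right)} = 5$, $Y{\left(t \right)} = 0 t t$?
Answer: $-264$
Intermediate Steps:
$Y{\left(t \right)} = 0$ ($Y{\left(t \right)} = 0 t = 0$)
$g{\left(F \right)} = 10$ ($g{\left(F \right)} = 5 \left(0 F^{2} + 2\right) = 5 \left(0 + 2\right) = 5 \cdot 2 = 10$)
$- 16 g{\left(-5 + 1 \right)} - 104 = \left(-16\right) 10 - 104 = -160 - 104 = -264$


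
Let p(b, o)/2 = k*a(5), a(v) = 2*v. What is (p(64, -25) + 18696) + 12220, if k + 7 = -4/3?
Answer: 92248/3 ≈ 30749.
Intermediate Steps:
k = -25/3 (k = -7 - 4/3 = -25/3 ≈ -8.3333)
p(b, o) = -500/3 (p(b, o) = 2*(-50*5/3) = 2*(-25/3*10) = 2*(-250/3) = -500/3)
(p(64, -25) + 18696) + 12220 = (-500/3 + 18696) + 12220 = 55588/3 + 12220 = 92248/3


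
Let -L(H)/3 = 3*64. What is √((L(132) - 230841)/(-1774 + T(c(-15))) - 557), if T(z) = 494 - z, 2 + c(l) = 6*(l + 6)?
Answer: I*√1701326/68 ≈ 19.182*I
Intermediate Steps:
L(H) = -576 (L(H) = -9*64 = -3*192 = -576)
c(l) = 34 + 6*l (c(l) = -2 + 6*(l + 6) = -2 + 6*(6 + l) = -2 + (36 + 6*l) = 34 + 6*l)
√((L(132) - 230841)/(-1774 + T(c(-15))) - 557) = √((-576 - 230841)/(-1774 + (494 - (34 + 6*(-15)))) - 557) = √(-231417/(-1774 + (494 - (34 - 90))) - 557) = √(-231417/(-1774 + (494 - 1*(-56))) - 557) = √(-231417/(-1774 + (494 + 56)) - 557) = √(-231417/(-1774 + 550) - 557) = √(-231417/(-1224) - 557) = √(-231417*(-1/1224) - 557) = √(25713/136 - 557) = √(-50039/136) = I*√1701326/68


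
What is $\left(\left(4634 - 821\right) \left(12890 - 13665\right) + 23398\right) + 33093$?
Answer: $-2898584$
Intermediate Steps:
$\left(\left(4634 - 821\right) \left(12890 - 13665\right) + 23398\right) + 33093 = \left(3813 \left(-775\right) + 23398\right) + 33093 = \left(-2955075 + 23398\right) + 33093 = -2931677 + 33093 = -2898584$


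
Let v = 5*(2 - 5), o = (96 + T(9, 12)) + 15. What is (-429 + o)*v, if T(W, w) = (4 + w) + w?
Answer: 4350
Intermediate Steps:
T(W, w) = 4 + 2*w
o = 139 (o = (96 + (4 + 2*12)) + 15 = (96 + (4 + 24)) + 15 = (96 + 28) + 15 = 124 + 15 = 139)
v = -15 (v = 5*(-3) = -15)
(-429 + o)*v = (-429 + 139)*(-15) = -290*(-15) = 4350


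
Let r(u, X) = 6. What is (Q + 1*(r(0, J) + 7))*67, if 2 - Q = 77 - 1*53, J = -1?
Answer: -603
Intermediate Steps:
Q = -22 (Q = 2 - (77 - 1*53) = 2 - (77 - 53) = 2 - 1*24 = 2 - 24 = -22)
(Q + 1*(r(0, J) + 7))*67 = (-22 + 1*(6 + 7))*67 = (-22 + 1*13)*67 = (-22 + 13)*67 = -9*67 = -603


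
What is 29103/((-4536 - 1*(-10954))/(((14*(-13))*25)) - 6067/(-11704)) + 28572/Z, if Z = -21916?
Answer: -606560451886839/18593934367 ≈ -32621.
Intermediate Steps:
29103/((-4536 - 1*(-10954))/(((14*(-13))*25)) - 6067/(-11704)) + 28572/Z = 29103/((-4536 - 1*(-10954))/(((14*(-13))*25)) - 6067/(-11704)) + 28572/(-21916) = 29103/((-4536 + 10954)/((-182*25)) - 6067*(-1/11704)) + 28572*(-1/21916) = 29103/(6418/(-4550) + 6067/11704) - 7143/5479 = 29103/(6418*(-1/4550) + 6067/11704) - 7143/5479 = 29103/(-3209/2275 + 6067/11704) - 7143/5479 = 29103/(-3393673/3803800) - 7143/5479 = 29103*(-3803800/3393673) - 7143/5479 = -110701991400/3393673 - 7143/5479 = -606560451886839/18593934367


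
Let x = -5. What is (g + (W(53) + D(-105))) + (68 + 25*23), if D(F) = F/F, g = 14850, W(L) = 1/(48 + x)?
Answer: 666243/43 ≈ 15494.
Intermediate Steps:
W(L) = 1/43 (W(L) = 1/(48 - 5) = 1/43)
D(F) = 1
(g + (W(53) + D(-105))) + (68 + 25*23) = (14850 + (1/43 + 1)) + (68 + 25*23) = (14850 + 44/43) + (68 + 575) = 638594/43 + 643 = 666243/43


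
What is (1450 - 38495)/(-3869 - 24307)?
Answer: 37045/28176 ≈ 1.3148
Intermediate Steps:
(1450 - 38495)/(-3869 - 24307) = -37045/(-28176) = -37045*(-1/28176) = 37045/28176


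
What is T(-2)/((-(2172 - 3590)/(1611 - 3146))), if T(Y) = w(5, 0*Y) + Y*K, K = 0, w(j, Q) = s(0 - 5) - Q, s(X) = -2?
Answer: 1535/709 ≈ 2.1650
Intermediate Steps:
w(j, Q) = -2 - Q
T(Y) = -2 (T(Y) = (-2 - 0*Y) + Y*0 = (-2 - 1*0) + 0 = (-2 + 0) + 0 = -2 + 0 = -2)
T(-2)/((-(2172 - 3590)/(1611 - 3146))) = -2*(-(1611 - 3146)/(2172 - 3590)) = -2/((-(-1418)/(-1535))) = -2/((-(-1418)*(-1)/1535)) = -2/((-1*1418/1535)) = -2/(-1418/1535) = -2*(-1535/1418) = 1535/709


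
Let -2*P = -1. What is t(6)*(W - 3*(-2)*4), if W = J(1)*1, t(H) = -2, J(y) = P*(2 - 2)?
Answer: -48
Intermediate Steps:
P = ½ (P = -½*(-1) = ½ ≈ 0.50000)
J(y) = 0 (J(y) = (2 - 2)/2 = (½)*0 = 0)
W = 0 (W = 0*1 = 0)
t(6)*(W - 3*(-2)*4) = -2*(0 - 3*(-2)*4) = -2*(0 + 6*4) = -2*(0 + 24) = -2*24 = -48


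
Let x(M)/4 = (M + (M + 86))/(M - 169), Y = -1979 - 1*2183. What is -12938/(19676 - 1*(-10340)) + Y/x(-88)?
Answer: -2006924489/675360 ≈ -2971.6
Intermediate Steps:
Y = -4162 (Y = -1979 - 2183 = -4162)
x(M) = 4*(86 + 2*M)/(-169 + M) (x(M) = 4*((M + (M + 86))/(M - 169)) = 4*((M + (86 + M))/(-169 + M)) = 4*((86 + 2*M)/(-169 + M)) = 4*(86 + 2*M)/(-169 + M))
-12938/(19676 - 1*(-10340)) + Y/x(-88) = -12938/(19676 - 1*(-10340)) - 4162*(-169 - 88)/(8*(43 - 88)) = -12938/(19676 + 10340) - 4162/(8*(-45)/(-257)) = -12938/30016 - 4162/(8*(-1/257)*(-45)) = -12938*1/30016 - 4162/360/257 = -6469/15008 - 4162*257/360 = -6469/15008 - 534817/180 = -2006924489/675360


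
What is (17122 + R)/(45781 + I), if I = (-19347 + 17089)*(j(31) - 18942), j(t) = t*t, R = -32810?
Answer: -15688/40646879 ≈ -0.00038596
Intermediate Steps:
j(t) = t**2
I = 40601098 (I = (-19347 + 17089)*(31**2 - 18942) = -2258*(961 - 18942) = -2258*(-17981) = 40601098)
(17122 + R)/(45781 + I) = (17122 - 32810)/(45781 + 40601098) = -15688/40646879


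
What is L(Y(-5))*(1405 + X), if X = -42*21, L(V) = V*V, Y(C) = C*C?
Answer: 326875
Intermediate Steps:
Y(C) = C**2
L(V) = V**2
X = -882
L(Y(-5))*(1405 + X) = ((-5)**2)**2*(1405 - 882) = 25**2*523 = 625*523 = 326875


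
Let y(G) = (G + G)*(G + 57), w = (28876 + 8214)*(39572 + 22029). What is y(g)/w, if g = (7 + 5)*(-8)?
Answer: 3744/1142390545 ≈ 3.2773e-6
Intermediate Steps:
g = -96 (g = 12*(-8) = -96)
w = 2284781090 (w = 37090*61601 = 2284781090)
y(G) = 2*G*(57 + G) (y(G) = (2*G)*(57 + G) = 2*G*(57 + G))
y(g)/w = (2*(-96)*(57 - 96))/2284781090 = (2*(-96)*(-39))*(1/2284781090) = 7488*(1/2284781090) = 3744/1142390545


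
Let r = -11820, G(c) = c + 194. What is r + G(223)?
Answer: -11403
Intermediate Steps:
G(c) = 194 + c
r + G(223) = -11820 + (194 + 223) = -11820 + 417 = -11403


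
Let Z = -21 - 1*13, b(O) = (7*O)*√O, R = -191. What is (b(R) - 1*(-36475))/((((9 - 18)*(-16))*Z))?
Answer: -36475/4896 + 1337*I*√191/4896 ≈ -7.45 + 3.774*I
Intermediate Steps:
b(O) = 7*O^(3/2)
Z = -34 (Z = -21 - 13 = -34)
(b(R) - 1*(-36475))/((((9 - 18)*(-16))*Z)) = (7*(-191)^(3/2) - 1*(-36475))/((((9 - 18)*(-16))*(-34))) = (7*(-191*I*√191) + 36475)/((-9*(-16)*(-34))) = (-1337*I*√191 + 36475)/((144*(-34))) = (36475 - 1337*I*√191)/(-4896) = (36475 - 1337*I*√191)*(-1/4896) = -36475/4896 + 1337*I*√191/4896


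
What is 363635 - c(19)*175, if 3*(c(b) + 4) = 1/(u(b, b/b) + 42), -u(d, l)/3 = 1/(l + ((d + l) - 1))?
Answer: 914841685/2511 ≈ 3.6433e+5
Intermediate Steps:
u(d, l) = -3/(-1 + d + 2*l) (u(d, l) = -3/(l + ((d + l) - 1)) = -3/(l + (-1 + d + l)) = -3/(-1 + d + 2*l))
c(b) = -4 + 1/(3*(42 - 3/(1 + b))) (c(b) = -4 + 1/(3*(-3/(-1 + b + 2*(b/b)) + 42)) = -4 + 1/(3*(-3/(-1 + b + 2*1) + 42)) = -4 + 1/(3*(-3/(-1 + b + 2) + 42)) = -4 + 1/(3*(-3/(1 + b) + 42)) = -4 + 1/(3*(42 - 3/(1 + b))))
363635 - c(19)*175 = 363635 - (-467 - 503*19)/(9*(13 + 14*19))*175 = 363635 - (-467 - 9557)/(9*(13 + 266))*175 = 363635 - (1/9)*(-10024)/279*175 = 363635 - (1/9)*(1/279)*(-10024)*175 = 363635 - (-10024)*175/2511 = 363635 - 1*(-1754200/2511) = 363635 + 1754200/2511 = 914841685/2511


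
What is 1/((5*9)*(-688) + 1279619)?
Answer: 1/1248659 ≈ 8.0086e-7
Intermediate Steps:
1/((5*9)*(-688) + 1279619) = 1/(45*(-688) + 1279619) = 1/(-30960 + 1279619) = 1/1248659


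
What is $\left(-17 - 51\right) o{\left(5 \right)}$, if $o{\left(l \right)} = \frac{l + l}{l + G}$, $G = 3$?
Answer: $-85$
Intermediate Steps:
$o{\left(l \right)} = \frac{2 l}{3 + l}$ ($o{\left(l \right)} = \frac{l + l}{l + 3} = \frac{2 l}{3 + l}$)
$\left(-17 - 51\right) o{\left(5 \right)} = \left(-17 - 51\right) 2 \cdot 5 \frac{1}{3 + 5} = - 68 \cdot 2 \cdot 5 \cdot \frac{1}{8} = \left(-68\right) \frac{5}{4} = -85$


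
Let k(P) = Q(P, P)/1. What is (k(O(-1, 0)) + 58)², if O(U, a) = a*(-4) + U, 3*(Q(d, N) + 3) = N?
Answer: 26896/9 ≈ 2988.4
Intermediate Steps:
Q(d, N) = -3 + N/3
O(U, a) = U - 4*a (O(U, a) = -4*a + U = U - 4*a)
k(P) = -3 + P/3 (k(P) = (-3 + P/3)/1 = (-3 + P/3)*1 = -3 + P/3)
(k(O(-1, 0)) + 58)² = ((-3 + (-1 - 4*0)/3) + 58)² = ((-3 + (-1 + 0)/3) + 58)² = ((-3 + (⅓)*(-1)) + 58)² = ((-3 - ⅓) + 58)² = (-10/3 + 58)² = (164/3)² = 26896/9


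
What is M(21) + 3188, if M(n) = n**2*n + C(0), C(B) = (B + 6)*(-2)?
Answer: 12437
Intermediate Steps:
C(B) = -12 - 2*B (C(B) = (6 + B)*(-2) = -12 - 2*B)
M(n) = -12 + n**3 (M(n) = n**2*n + (-12 - 2*0) = n**3 + (-12 + 0) = n**3 - 12 = -12 + n**3)
M(21) + 3188 = (-12 + 21**3) + 3188 = (-12 + 9261) + 3188 = 9249 + 3188 = 12437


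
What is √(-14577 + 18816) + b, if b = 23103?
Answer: 23103 + 3*√471 ≈ 23168.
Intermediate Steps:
√(-14577 + 18816) + b = √(-14577 + 18816) + 23103 = √4239 + 23103 = 3*√471 + 23103 = 23103 + 3*√471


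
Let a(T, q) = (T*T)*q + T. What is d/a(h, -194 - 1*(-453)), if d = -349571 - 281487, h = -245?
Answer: -315529/7773115 ≈ -0.040592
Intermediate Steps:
a(T, q) = T + q*T² (a(T, q) = T²*q + T = q*T² + T = T + q*T²)
d = -631058
d/a(h, -194 - 1*(-453)) = -631058*(-1/(245*(1 - 245*(-194 - 1*(-453))))) = -631058*(-1/(245*(1 - 245*(-194 + 453)))) = -631058*(-1/(245*(1 - 245*259))) = -631058*(-1/(245*(1 - 63455))) = -631058/((-245*(-63454))) = -631058/15546230 = -631058*1/15546230 = -315529/7773115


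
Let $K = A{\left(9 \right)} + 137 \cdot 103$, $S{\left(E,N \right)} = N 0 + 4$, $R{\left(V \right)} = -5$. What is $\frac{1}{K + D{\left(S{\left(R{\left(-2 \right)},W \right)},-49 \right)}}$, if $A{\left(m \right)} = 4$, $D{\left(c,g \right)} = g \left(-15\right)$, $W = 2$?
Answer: $\frac{1}{14850} \approx 6.734 \cdot 10^{-5}$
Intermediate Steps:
$S{\left(E,N \right)} = 4$ ($S{\left(E,N \right)} = 0 + 4 = 4$)
$D{\left(c,g \right)} = - 15 g$
$K = 14115$ ($K = 4 + 137 \cdot 103 = 4 + 14111 = 14115$)
$\frac{1}{K + D{\left(S{\left(R{\left(-2 \right)},W \right)},-49 \right)}} = \frac{1}{14115 - -735} = \frac{1}{14115 + 735} = \frac{1}{14850}$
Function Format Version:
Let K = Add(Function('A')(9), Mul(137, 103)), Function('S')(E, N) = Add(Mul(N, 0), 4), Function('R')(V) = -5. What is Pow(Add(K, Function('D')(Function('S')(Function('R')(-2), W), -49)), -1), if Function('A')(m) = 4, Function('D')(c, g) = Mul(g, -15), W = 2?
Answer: Rational(1, 14850) ≈ 6.7340e-5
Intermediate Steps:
Function('S')(E, N) = 4 (Function('S')(E, N) = Add(0, 4) = 4)
Function('D')(c, g) = Mul(-15, g)
K = 14115 (K = Add(4, Mul(137, 103)) = Add(4, 14111) = 14115)
Pow(Add(K, Function('D')(Function('S')(Function('R')(-2), W), -49)), -1) = Pow(Add(14115, Mul(-15, -49)), -1) = Pow(Add(14115, 735), -1) = Pow(14850, -1) = Rational(1, 14850)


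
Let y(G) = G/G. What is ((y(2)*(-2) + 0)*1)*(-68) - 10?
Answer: 126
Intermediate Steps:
y(G) = 1
((y(2)*(-2) + 0)*1)*(-68) - 10 = ((1*(-2) + 0)*1)*(-68) - 10 = ((-2 + 0)*1)*(-68) - 10 = -2*1*(-68) - 10 = -2*(-68) - 10 = 136 - 10 = 126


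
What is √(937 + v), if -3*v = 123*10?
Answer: √527 ≈ 22.956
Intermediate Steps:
v = -410 (v = -41*10 = -⅓*1230 = -410)
√(937 + v) = √(937 - 410) = √527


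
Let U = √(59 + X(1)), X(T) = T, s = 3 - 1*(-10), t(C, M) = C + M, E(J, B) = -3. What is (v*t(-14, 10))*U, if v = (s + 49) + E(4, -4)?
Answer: -472*√15 ≈ -1828.0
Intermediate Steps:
s = 13 (s = 3 + 10 = 13)
U = 2*√15 (U = √(59 + 1) = √60 = 2*√15 ≈ 7.7460)
v = 59 (v = (13 + 49) - 3 = 62 - 3 = 59)
(v*t(-14, 10))*U = (59*(-14 + 10))*(2*√15) = (59*(-4))*(2*√15) = -472*√15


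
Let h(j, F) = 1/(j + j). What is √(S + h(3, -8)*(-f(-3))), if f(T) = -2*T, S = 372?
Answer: √371 ≈ 19.261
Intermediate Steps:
h(j, F) = 1/(2*j)
√(S + h(3, -8)*(-f(-3))) = √(372 + ((½)/3)*(-(-2)*(-3))) = √(372 + ((½)*(⅓))*(-1*6)) = √(372 + (⅙)*(-6)) = √(372 - 1) = √371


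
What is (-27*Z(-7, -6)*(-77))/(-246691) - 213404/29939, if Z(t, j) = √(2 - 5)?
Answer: -213404/29939 - 2079*I*√3/246691 ≈ -7.128 - 0.014597*I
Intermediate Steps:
Z(t, j) = I*√3 (Z(t, j) = √(-3) = I*√3)
(-27*Z(-7, -6)*(-77))/(-246691) - 213404/29939 = (-27*I*√3*(-77))/(-246691) - 213404/29939 = (-27*I*√3*(-77))*(-1/246691) - 213404*1/29939 = (2079*I*√3)*(-1/246691) - 213404/29939 = -2079*I*√3/246691 - 213404/29939 = -213404/29939 - 2079*I*√3/246691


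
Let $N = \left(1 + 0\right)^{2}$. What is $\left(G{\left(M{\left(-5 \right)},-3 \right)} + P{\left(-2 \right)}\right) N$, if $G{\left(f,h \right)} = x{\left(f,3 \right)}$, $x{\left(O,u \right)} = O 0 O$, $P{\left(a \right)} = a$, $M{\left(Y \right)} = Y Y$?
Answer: $-2$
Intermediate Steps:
$M{\left(Y \right)} = Y^{2}$
$x{\left(O,u \right)} = 0$ ($x{\left(O,u \right)} = 0 O = 0$)
$G{\left(f,h \right)} = 0$
$N = 1$ ($N = 1^{2} = 1$)
$\left(G{\left(M{\left(-5 \right)},-3 \right)} + P{\left(-2 \right)}\right) N = \left(0 - 2\right) 1 = \left(-2\right) 1 = -2$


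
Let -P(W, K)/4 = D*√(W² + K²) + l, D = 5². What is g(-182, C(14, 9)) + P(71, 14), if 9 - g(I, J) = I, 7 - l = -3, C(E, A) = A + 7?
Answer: 151 - 100*√5237 ≈ -7085.7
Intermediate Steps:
C(E, A) = 7 + A
l = 10 (l = 7 - 1*(-3) = 7 + 3 = 10)
D = 25
g(I, J) = 9 - I
P(W, K) = -40 - 100*√(K² + W²) (P(W, K) = -4*(25*√(W² + K²) + 10) = -4*(25*√(K² + W²) + 10) = -4*(10 + 25*√(K² + W²)) = -40 - 100*√(K² + W²))
g(-182, C(14, 9)) + P(71, 14) = (9 - 1*(-182)) + (-40 - 100*√(14² + 71²)) = (9 + 182) + (-40 - 100*√(196 + 5041)) = 191 + (-40 - 100*√5237) = 151 - 100*√5237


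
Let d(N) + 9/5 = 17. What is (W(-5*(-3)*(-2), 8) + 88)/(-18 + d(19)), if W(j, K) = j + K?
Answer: -165/7 ≈ -23.571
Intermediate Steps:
d(N) = 76/5 (d(N) = -9/5 + 17 = 76/5)
W(j, K) = K + j
(W(-5*(-3)*(-2), 8) + 88)/(-18 + d(19)) = ((8 - 5*(-3)*(-2)) + 88)/(-18 + 76/5) = ((8 + 15*(-2)) + 88)/(-14/5) = ((8 - 30) + 88)*(-5/14) = (-22 + 88)*(-5/14) = 66*(-5/14) = -165/7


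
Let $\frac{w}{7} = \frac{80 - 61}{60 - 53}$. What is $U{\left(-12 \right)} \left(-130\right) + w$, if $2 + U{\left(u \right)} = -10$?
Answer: $1579$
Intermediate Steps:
$U{\left(u \right)} = -12$ ($U{\left(u \right)} = -2 - 10 = -12$)
$w = 19$ ($w = 7 \frac{80 - 61}{60 - 53} = 7 \cdot \frac{19}{7} = 19$)
$U{\left(-12 \right)} \left(-130\right) + w = \left(-12\right) \left(-130\right) + 19 = 1560 + 19 = 1579$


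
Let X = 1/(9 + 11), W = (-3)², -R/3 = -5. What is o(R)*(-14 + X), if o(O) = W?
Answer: -2511/20 ≈ -125.55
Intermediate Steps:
R = 15 (R = -3*(-5) = 15)
W = 9
X = 1/20 ≈ 0.050000
o(O) = 9
o(R)*(-14 + X) = 9*(-14 + 1/20) = 9*(-279/20) = -2511/20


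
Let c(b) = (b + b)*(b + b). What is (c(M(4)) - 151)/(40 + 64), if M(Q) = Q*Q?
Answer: 873/104 ≈ 8.3942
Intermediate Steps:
M(Q) = Q²
c(b) = 4*b² (c(b) = (2*b)*(2*b) = 4*b²)
(c(M(4)) - 151)/(40 + 64) = (4*(4²)² - 151)/(40 + 64) = (4*16² - 151)/104 = (4*256 - 151)/104 = (1024 - 151)/104 = (1/104)*873 = 873/104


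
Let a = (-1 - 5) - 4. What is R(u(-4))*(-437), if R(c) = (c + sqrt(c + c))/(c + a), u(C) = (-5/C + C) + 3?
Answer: 437/39 + 874*sqrt(2)/39 ≈ 42.898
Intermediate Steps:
a = -10 (a = -6 - 4 = -10)
u(C) = 3 + C - 5/C (u(C) = (C - 5/C) + 3 = 3 + C - 5/C)
R(c) = (c + sqrt(2)*sqrt(c))/(-10 + c) (R(c) = (c + sqrt(c + c))/(c - 10) = (c + sqrt(2*c))/(-10 + c) = (c + sqrt(2)*sqrt(c))/(-10 + c))
R(u(-4))*(-437) = (((3 - 4 - 5/(-4)) + sqrt(2)*sqrt(3 - 4 - 5/(-4)))/(-10 + (3 - 4 - 5/(-4))))*(-437) = (((3 - 4 - 5*(-1/4)) + sqrt(2)*sqrt(3 - 4 - 5*(-1/4)))/(-10 + (3 - 4 - 5*(-1/4))))*(-437) = (((3 - 4 + 5/4) + sqrt(2)*sqrt(3 - 4 + 5/4))/(-10 + (3 - 4 + 5/4)))*(-437) = ((1/4 + sqrt(2)*sqrt(1/4))/(-10 + 1/4))*(-437) = ((1/4 + sqrt(2)*(1/2))/(-39/4))*(-437) = -4*(1/4 + sqrt(2)/2)/39*(-437) = (-1/39 - 2*sqrt(2)/39)*(-437) = 437/39 + 874*sqrt(2)/39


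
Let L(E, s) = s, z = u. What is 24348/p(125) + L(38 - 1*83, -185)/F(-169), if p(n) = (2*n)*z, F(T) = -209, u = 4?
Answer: 1318433/52250 ≈ 25.233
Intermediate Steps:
z = 4
p(n) = 8*n (p(n) = (2*n)*4 = 8*n)
24348/p(125) + L(38 - 1*83, -185)/F(-169) = 24348/((8*125)) - 185/(-209) = 24348/1000 - 185*(-1/209) = 24348*(1/1000) + 185/209 = 6087/250 + 185/209 = 1318433/52250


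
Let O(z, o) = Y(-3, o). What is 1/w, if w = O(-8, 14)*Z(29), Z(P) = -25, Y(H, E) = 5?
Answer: -1/125 ≈ -0.0080000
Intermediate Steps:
O(z, o) = 5
w = -125 (w = 5*(-25) = -125)
1/w = 1/(-125) = -1/125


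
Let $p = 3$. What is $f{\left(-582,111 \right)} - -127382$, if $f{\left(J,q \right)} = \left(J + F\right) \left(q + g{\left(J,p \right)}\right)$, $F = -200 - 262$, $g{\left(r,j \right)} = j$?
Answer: $8366$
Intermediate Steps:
$F = -462$ ($F = -200 - 262 = -462$)
$f{\left(J,q \right)} = \left(-462 + J\right) \left(3 + q\right)$ ($f{\left(J,q \right)} = \left(J - 462\right) \left(q + 3\right) = \left(-462 + J\right) \left(3 + q\right)$)
$f{\left(-582,111 \right)} - -127382 = \left(-1386 - 51282 + 3 \left(-582\right) - 64602\right) - -127382 = \left(-1386 - 51282 - 1746 - 64602\right) + 127382 = -119016 + 127382 = 8366$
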